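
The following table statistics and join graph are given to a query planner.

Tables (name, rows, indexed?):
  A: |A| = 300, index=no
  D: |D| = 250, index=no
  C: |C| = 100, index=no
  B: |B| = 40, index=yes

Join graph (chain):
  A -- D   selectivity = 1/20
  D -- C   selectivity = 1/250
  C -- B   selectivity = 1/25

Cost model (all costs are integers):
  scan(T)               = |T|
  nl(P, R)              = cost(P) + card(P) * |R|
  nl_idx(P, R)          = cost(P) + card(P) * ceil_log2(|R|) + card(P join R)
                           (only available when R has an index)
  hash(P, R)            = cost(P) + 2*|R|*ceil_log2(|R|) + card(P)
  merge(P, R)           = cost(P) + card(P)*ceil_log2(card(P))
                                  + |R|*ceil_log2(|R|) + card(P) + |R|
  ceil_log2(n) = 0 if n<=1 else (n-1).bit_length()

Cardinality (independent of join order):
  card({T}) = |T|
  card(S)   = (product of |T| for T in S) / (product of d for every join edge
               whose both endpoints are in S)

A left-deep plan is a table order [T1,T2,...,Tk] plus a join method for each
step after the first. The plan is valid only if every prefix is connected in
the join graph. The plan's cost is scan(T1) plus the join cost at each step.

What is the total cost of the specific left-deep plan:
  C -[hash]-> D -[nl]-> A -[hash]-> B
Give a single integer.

step 1: scan C: cost=100, card=100
step 2: join D via hash
    card(P join D) = 100*250/(250) = 100
    cost = 100 + 2*250*8 + 100 = 4200
step 3: join A via nl
    card(P join A) = 100*300/(20) = 1500
    cost = 4200 + 100*300 = 34200
step 4: join B via hash
    card(P join B) = 1500*40/(25) = 2400
    cost = 34200 + 2*40*6 + 1500 = 36180

36180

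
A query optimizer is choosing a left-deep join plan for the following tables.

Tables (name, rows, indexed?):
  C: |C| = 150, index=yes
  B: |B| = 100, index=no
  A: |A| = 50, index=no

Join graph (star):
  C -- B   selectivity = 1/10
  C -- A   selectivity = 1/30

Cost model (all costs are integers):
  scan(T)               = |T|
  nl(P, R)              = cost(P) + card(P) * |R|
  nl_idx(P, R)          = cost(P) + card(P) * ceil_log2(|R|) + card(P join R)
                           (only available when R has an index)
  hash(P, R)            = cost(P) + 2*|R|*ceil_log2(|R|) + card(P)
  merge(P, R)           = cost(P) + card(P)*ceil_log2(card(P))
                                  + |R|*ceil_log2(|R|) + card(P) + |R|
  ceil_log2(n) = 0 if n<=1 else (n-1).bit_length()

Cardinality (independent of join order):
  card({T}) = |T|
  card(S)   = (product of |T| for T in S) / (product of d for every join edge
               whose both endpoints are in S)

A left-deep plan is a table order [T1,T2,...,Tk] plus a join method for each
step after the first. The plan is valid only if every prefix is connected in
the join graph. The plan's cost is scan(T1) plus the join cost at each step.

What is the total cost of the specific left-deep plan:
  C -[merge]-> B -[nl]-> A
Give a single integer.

77300

step 1: scan C: cost=150, card=150
step 2: join B via merge
    card(P join B) = 150*100/(10) = 1500
    cost = 150 + 150*8 + 100*7 + 150 + 100 = 2300
step 3: join A via nl
    card(P join A) = 1500*50/(30) = 2500
    cost = 2300 + 1500*50 = 77300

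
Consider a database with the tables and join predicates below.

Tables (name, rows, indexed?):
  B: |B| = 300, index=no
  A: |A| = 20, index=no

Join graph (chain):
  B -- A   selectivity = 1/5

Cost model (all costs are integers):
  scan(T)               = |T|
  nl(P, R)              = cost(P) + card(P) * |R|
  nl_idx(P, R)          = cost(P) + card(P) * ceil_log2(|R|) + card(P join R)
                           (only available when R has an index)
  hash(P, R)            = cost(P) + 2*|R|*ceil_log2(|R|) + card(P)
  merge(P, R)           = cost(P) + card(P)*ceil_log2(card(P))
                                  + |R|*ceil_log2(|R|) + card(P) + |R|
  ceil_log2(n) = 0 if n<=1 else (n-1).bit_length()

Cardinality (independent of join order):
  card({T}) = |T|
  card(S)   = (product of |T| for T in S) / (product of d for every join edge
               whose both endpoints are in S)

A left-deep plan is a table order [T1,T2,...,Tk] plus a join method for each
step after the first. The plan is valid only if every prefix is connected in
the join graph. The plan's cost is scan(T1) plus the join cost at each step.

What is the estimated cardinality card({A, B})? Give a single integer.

1200

Tables in S: A(20), B(300)
Edges inside S: B-A(d=5)
numerator = 20 * 300 = 6000
denominator = 5 = 5
card(S) = 6000 / 5 = 1200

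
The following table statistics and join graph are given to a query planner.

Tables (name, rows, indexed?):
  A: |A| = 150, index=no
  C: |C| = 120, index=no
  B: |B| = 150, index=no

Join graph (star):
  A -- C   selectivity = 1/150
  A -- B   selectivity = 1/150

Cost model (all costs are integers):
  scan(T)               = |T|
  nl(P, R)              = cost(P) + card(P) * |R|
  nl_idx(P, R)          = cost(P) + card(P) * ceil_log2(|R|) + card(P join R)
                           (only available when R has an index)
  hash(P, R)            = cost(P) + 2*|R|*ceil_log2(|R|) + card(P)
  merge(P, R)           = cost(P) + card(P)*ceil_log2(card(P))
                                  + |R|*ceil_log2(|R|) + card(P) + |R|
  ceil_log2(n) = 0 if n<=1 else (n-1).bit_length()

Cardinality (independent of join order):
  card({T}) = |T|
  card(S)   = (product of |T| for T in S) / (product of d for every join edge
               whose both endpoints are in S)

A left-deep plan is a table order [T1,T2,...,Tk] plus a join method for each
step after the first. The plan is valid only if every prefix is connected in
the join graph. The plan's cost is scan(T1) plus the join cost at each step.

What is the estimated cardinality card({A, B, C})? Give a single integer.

120

Tables in S: A(150), B(150), C(120)
Edges inside S: A-C(d=150), A-B(d=150)
numerator = 150 * 150 * 120 = 2700000
denominator = 150 * 150 = 22500
card(S) = 2700000 / 22500 = 120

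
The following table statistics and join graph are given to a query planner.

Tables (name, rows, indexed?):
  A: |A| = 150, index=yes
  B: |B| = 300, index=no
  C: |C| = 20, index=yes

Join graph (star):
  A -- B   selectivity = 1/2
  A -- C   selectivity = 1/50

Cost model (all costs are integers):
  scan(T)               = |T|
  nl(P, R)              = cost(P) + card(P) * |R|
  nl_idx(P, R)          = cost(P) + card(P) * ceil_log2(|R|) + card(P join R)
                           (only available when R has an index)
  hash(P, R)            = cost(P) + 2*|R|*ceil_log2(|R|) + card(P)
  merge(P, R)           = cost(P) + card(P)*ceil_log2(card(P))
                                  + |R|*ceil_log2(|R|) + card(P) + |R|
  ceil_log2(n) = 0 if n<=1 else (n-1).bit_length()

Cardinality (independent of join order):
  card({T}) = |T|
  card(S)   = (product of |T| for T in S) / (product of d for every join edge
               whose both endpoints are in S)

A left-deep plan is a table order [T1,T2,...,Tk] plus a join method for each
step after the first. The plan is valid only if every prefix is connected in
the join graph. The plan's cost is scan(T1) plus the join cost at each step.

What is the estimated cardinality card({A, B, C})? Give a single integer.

Tables in S: A(150), B(300), C(20)
Edges inside S: A-B(d=2), A-C(d=50)
numerator = 150 * 300 * 20 = 900000
denominator = 2 * 50 = 100
card(S) = 900000 / 100 = 9000

9000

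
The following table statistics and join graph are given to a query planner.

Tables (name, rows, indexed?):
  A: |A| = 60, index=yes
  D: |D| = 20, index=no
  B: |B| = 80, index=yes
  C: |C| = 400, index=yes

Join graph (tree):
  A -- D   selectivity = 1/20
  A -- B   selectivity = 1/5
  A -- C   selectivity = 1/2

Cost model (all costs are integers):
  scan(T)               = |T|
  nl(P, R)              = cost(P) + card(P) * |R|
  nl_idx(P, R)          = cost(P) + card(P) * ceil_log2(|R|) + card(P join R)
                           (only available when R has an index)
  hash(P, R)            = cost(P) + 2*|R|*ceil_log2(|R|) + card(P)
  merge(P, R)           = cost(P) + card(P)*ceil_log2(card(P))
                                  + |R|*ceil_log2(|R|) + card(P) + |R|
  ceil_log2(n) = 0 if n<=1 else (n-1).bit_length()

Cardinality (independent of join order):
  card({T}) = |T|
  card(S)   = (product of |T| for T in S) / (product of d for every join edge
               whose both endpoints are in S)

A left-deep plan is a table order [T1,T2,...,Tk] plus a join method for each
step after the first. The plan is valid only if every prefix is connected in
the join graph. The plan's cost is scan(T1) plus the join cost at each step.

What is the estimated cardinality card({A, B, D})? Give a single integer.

960

Tables in S: A(60), B(80), D(20)
Edges inside S: A-D(d=20), A-B(d=5)
numerator = 60 * 80 * 20 = 96000
denominator = 20 * 5 = 100
card(S) = 96000 / 100 = 960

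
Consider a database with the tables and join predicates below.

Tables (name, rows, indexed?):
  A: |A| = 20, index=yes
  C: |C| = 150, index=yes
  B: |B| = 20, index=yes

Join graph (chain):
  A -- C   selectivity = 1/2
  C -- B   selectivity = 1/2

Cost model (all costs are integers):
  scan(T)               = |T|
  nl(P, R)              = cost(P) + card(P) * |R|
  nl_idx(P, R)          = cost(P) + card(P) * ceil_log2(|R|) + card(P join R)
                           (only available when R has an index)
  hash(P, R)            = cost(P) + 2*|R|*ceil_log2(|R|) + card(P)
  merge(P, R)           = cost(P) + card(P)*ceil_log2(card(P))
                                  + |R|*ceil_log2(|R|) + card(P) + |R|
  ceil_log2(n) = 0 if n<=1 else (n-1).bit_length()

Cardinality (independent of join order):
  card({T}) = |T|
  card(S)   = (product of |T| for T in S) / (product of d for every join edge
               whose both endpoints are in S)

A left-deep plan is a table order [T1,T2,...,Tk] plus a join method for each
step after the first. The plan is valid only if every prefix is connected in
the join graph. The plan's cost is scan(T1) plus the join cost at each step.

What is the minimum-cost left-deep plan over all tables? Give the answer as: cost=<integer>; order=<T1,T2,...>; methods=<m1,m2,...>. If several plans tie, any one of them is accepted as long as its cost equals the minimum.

cost=2200; order=C,A,B; methods=hash,hash

Selinger DP (subsets sized 1..n):
  {A}: scan cost=20, card=20
  {C}: scan cost=150, card=150
  {B}: scan cost=20, card=20
  {AC}: card=1500; try (A,hash)→500, (C,merge)→1490, (A,merge)→1620, (C,nl_idx)→1680, (A,nl_idx)→2400, (C,hash)→2440 …(+2); best=500 via (A,hash)
  {BC}: card=1500; try (B,hash)→500, (C,merge)→1490, (B,merge)→1620, (C,nl_idx)→1680, (B,nl_idx)→2400, (C,hash)→2440 …(+2); best=500 via (B,hash)
  {ABC}: card=15000; try (B,hash)→2200, (A,hash)→2200, (B,merge)→18620, (A,merge)→18620, (B,nl_idx)→23000, (A,nl_idx)→23000 …(+2); best=2200 via (B,hash)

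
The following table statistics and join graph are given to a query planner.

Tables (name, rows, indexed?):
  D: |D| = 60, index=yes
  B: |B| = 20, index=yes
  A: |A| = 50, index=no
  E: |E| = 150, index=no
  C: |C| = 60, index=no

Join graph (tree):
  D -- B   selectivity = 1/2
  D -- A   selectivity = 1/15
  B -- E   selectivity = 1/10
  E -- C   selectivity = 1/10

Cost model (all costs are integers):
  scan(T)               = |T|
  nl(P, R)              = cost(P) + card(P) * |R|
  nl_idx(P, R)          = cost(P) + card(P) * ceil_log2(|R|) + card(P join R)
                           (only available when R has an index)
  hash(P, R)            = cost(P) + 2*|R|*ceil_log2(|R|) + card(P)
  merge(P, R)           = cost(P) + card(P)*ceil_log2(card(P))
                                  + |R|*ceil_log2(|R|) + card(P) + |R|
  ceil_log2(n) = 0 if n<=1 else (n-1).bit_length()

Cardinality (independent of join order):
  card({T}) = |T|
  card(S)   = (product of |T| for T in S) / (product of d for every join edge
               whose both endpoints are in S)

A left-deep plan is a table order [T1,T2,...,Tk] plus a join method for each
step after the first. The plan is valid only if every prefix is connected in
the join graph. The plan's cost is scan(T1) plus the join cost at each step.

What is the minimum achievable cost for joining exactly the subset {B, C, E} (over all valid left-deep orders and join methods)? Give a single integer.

Selinger DP over subsets of {B,C,E}:
  {B}: scan cost=20, card=20
  {E}: scan cost=150, card=150
  {C}: scan cost=60, card=60
  {BE}: card=300; try (B,hash)→500, (B,nl_idx)→1200, (E,merge)→1490, (B,merge)→1620, (E,hash)→2440, (E,nl)→3020 …(+1); best=500 via (B,hash)
  {CE}: card=900; try (C,hash)→1020, (E,merge)→1830, (C,merge)→1920, (E,hash)→2520, (E,nl)→9060, (C,nl)→9150; best=1020 via (C,hash)
  {BCE}: card=1800; try (C,hash)→1520, (B,hash)→2120, (C,merge)→3920, (B,nl_idx)→7320, (B,merge)→11040, (C,nl)→18500 …(+1); best=1520 via (C,hash)

1520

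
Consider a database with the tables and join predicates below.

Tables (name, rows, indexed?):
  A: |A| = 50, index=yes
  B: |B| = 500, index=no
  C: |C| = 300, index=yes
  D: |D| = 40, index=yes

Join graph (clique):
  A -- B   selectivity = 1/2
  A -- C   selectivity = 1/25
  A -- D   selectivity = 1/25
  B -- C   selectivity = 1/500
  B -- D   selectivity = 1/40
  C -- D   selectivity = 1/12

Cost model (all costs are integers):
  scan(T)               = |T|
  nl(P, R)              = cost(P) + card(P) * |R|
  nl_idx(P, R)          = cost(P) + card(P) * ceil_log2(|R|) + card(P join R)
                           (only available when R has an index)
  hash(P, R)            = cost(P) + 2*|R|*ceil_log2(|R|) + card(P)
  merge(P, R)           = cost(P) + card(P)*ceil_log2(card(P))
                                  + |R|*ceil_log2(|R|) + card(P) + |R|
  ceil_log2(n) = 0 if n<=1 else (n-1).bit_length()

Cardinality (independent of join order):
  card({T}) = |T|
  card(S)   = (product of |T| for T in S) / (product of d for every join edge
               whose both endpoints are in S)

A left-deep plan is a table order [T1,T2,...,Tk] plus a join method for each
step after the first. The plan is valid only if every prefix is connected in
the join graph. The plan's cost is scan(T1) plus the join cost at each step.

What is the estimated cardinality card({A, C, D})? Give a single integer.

80

Tables in S: A(50), C(300), D(40)
Edges inside S: A-C(d=25), A-D(d=25), C-D(d=12)
numerator = 50 * 300 * 40 = 600000
denominator = 25 * 25 * 12 = 7500
card(S) = 600000 / 7500 = 80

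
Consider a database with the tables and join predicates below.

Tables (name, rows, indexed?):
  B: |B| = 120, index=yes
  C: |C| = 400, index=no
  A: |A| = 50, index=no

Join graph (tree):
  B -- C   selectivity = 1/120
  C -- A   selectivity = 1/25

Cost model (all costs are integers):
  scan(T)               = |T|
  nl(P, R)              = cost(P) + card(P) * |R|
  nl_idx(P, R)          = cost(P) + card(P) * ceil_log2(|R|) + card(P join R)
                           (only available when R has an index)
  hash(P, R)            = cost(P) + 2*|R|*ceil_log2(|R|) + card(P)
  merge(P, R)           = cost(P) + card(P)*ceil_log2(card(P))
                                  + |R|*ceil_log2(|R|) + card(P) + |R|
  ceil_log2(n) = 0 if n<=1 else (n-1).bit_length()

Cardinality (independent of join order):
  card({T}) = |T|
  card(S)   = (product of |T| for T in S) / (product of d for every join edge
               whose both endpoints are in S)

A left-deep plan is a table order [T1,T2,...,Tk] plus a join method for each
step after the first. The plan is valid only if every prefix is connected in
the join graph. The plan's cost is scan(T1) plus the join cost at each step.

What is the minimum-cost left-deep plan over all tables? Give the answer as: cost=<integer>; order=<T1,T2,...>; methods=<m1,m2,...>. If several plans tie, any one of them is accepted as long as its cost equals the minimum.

cost=3480; order=C,B,A; methods=hash,hash

Selinger DP (subsets sized 1..n):
  {B}: scan cost=120, card=120
  {C}: scan cost=400, card=400
  {A}: scan cost=50, card=50
  {BC}: card=400; try (B,hash)→2480, (B,nl_idx)→3600, (C,merge)→5080, (B,merge)→5360, (C,hash)→7440, (C,nl)→48120 …(+1); best=2480 via (B,hash)
  {AC}: card=800; try (A,hash)→1400, (C,merge)→4400, (A,merge)→4750, (C,hash)→7300, (C,nl)→20050, (A,nl)→20400; best=1400 via (A,hash)
  {ABC}: card=800; try (A,hash)→3480, (B,hash)→3880, (A,merge)→6830, (B,nl_idx)→7800, (B,merge)→11160, (A,nl)→22480 …(+1); best=3480 via (A,hash)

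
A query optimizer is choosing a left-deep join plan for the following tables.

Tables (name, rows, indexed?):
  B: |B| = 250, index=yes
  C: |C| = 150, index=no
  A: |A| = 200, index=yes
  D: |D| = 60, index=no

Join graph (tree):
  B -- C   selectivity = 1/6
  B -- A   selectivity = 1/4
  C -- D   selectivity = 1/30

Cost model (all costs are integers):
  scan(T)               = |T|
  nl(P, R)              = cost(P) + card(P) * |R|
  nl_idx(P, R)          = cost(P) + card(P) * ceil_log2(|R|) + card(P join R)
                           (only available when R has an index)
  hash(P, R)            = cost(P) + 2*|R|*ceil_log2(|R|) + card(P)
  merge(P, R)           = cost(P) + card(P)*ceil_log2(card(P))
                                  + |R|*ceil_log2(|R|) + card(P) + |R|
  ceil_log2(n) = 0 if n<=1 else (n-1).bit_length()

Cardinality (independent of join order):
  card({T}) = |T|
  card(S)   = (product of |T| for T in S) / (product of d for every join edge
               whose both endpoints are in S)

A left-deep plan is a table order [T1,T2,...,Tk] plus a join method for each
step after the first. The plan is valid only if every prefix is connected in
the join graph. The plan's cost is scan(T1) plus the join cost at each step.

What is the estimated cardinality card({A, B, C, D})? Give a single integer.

625000

Tables in S: A(200), B(250), C(150), D(60)
Edges inside S: B-C(d=6), B-A(d=4), C-D(d=30)
numerator = 200 * 250 * 150 * 60 = 450000000
denominator = 6 * 4 * 30 = 720
card(S) = 450000000 / 720 = 625000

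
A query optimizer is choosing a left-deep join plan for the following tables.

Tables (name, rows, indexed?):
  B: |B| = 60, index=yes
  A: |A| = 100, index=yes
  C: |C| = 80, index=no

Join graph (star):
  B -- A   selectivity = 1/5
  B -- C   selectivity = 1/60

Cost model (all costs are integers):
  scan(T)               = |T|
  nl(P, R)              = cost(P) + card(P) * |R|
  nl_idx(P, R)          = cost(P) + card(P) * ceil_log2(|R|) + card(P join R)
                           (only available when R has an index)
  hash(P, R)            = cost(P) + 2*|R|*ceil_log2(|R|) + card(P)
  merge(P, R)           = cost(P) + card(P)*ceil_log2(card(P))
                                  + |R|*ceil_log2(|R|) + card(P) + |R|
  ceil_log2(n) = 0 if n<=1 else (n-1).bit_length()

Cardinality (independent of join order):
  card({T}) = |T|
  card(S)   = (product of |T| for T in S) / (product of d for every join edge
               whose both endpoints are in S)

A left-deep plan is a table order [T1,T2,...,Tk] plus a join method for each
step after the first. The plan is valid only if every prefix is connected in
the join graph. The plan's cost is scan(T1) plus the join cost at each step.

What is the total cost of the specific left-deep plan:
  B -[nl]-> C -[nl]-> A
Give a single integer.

step 1: scan B: cost=60, card=60
step 2: join C via nl
    card(P join C) = 60*80/(60) = 80
    cost = 60 + 60*80 = 4860
step 3: join A via nl
    card(P join A) = 80*100/(5) = 1600
    cost = 4860 + 80*100 = 12860

12860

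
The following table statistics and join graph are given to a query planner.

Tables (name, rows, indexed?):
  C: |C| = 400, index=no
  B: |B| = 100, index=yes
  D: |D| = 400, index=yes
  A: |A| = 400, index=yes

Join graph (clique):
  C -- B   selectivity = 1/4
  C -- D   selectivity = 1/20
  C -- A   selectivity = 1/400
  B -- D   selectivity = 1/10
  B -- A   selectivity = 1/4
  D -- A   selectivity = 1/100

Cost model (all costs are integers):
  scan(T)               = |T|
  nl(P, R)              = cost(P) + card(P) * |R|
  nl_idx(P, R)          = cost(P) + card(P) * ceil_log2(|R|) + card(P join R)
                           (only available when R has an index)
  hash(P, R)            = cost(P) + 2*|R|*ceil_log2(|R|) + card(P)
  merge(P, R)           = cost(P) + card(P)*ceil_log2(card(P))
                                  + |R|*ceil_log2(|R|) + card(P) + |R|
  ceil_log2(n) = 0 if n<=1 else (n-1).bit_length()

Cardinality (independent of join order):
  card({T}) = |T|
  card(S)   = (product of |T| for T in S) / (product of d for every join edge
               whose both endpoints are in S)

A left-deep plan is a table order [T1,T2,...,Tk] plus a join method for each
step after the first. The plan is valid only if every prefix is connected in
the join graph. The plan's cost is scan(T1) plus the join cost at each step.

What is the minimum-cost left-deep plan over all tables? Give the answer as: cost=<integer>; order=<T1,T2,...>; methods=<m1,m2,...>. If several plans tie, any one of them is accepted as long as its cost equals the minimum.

Selinger DP (subsets sized 1..n):
  {C}: scan cost=400, card=400
  {B}: scan cost=100, card=100
  {D}: scan cost=400, card=400
  {A}: scan cost=400, card=400
  {BC}: card=10000; try (B,hash)→2200, (C,merge)→4900, (B,merge)→5200, (C,hash)→7400, (B,nl_idx)→13200, (C,nl)→40100 …(+1); best=2200 via (B,hash)
  {CD}: card=8000; try (D,hash)→8000, (C,hash)→8000, (D,merge)→8400, (C,merge)→8400, (D,nl_idx)→12000, (D,nl)→160400 …(+1); best=8000 via (D,hash)
  {AC}: card=400; try (A,nl_idx)→4400, (C,hash)→8000, (A,hash)→8000, (C,merge)→8400, (A,merge)→8400, (C,nl)→160400 …(+1); best=4400 via (A,nl_idx)
  {BD}: card=4000; try (B,hash)→2200, (D,merge)→4900, (D,nl_idx)→5000, (B,merge)→5200, (B,nl_idx)→7200, (D,hash)→7400 …(+2); best=2200 via (B,hash)
  {AB}: card=10000; try (B,hash)→2200, (A,merge)→4900, (B,merge)→5200, (A,hash)→7400, (A,nl_idx)→11000, (B,nl_idx)→13200 …(+2); best=2200 via (B,hash)
  {AD}: card=1600; try (D,nl_idx)→5600, (A,nl_idx)→5600, (D,hash)→8000, (A,hash)→8000, (D,merge)→8400, (A,merge)→8400 …(+2); best=5600 via (D,nl_idx)
  {BCD}: card=20000; try (C,hash)→13400, (B,hash)→17400, (D,hash)→19400, (C,merge)→58200, (B,nl_idx)→84000, (D,nl_idx)→112200 …(+5); best=13400 via (C,hash)
  {ABC}: card=2500; try (B,hash)→6200, (B,merge)→9200, (B,nl_idx)→9700, (C,hash)→19400, (A,hash)→19400, (B,nl)→44400 …(+5); best=6200 via (B,hash)
  {ACD}: card=80; try (D,nl_idx)→8080, (D,hash)→12000, (D,merge)→12400, (C,hash)→14400, (A,hash)→23200, (C,merge)→28800 …(+5); best=8080 via (D,nl_idx)
  {ABD}: card=4000; try (B,hash)→8600, (A,hash)→13400, (D,hash)→19400, (B,nl_idx)→20800, (B,merge)→25600, (A,nl_idx)→42200 …(+6); best=8600 via (B,hash)
  {ABCD}: card=50; try (B,nl_idx)→8690, (B,merge)→9520, (B,hash)→9560, (D,hash)→15900, (B,nl)→16080, (C,hash)→19800 …(+9); best=8690 via (B,nl_idx)

cost=8690; order=C,A,D,B; methods=nl_idx,nl_idx,nl_idx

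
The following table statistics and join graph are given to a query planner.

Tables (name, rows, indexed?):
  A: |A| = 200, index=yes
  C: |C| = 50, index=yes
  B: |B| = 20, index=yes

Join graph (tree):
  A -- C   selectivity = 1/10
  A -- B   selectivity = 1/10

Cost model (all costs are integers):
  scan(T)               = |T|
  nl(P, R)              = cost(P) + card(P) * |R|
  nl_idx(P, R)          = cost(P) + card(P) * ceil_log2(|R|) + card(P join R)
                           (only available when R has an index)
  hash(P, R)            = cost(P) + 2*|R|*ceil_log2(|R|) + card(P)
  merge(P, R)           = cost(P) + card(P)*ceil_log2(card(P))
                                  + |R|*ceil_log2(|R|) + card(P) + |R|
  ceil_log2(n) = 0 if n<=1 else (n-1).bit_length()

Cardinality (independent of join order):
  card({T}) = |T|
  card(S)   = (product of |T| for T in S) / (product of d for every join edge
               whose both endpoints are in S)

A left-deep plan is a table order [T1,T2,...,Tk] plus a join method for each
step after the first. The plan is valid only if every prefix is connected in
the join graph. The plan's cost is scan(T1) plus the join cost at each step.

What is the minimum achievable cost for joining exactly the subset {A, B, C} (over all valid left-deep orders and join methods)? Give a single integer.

Selinger DP over subsets of {A,B,C}:
  {A}: scan cost=200, card=200
  {C}: scan cost=50, card=50
  {B}: scan cost=20, card=20
  {AC}: card=1000; try (C,hash)→1000, (A,nl_idx)→1450, (A,merge)→2200, (C,merge)→2350, (C,nl_idx)→2400, (A,hash)→3300 …(+2); best=1000 via (C,hash)
  {AB}: card=400; try (A,nl_idx)→580, (B,hash)→600, (B,nl_idx)→1600, (A,merge)→1940, (B,merge)→2120, (A,hash)→3240 …(+2); best=580 via (A,nl_idx)
  {ABC}: card=2000; try (C,hash)→1580, (B,hash)→2200, (C,merge)→4930, (C,nl_idx)→4980, (B,nl_idx)→8000, (B,merge)→12120 …(+2); best=1580 via (C,hash)

1580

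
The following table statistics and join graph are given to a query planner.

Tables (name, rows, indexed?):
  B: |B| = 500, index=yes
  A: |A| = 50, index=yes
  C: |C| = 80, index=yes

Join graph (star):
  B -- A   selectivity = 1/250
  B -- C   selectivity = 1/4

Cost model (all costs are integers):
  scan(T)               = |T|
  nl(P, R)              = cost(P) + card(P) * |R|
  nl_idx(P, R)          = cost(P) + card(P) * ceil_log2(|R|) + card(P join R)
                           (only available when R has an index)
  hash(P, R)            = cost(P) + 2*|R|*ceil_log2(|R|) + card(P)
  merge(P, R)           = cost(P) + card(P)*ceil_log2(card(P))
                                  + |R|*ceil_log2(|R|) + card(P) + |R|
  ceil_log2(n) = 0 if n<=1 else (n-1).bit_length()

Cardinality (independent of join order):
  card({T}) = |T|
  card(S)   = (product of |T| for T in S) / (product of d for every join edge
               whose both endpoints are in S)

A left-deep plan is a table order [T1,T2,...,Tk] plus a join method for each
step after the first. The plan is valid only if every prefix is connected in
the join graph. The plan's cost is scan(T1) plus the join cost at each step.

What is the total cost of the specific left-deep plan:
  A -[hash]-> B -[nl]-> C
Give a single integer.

step 1: scan A: cost=50, card=50
step 2: join B via hash
    card(P join B) = 50*500/(250) = 100
    cost = 50 + 2*500*9 + 50 = 9100
step 3: join C via nl
    card(P join C) = 100*80/(4) = 2000
    cost = 9100 + 100*80 = 17100

17100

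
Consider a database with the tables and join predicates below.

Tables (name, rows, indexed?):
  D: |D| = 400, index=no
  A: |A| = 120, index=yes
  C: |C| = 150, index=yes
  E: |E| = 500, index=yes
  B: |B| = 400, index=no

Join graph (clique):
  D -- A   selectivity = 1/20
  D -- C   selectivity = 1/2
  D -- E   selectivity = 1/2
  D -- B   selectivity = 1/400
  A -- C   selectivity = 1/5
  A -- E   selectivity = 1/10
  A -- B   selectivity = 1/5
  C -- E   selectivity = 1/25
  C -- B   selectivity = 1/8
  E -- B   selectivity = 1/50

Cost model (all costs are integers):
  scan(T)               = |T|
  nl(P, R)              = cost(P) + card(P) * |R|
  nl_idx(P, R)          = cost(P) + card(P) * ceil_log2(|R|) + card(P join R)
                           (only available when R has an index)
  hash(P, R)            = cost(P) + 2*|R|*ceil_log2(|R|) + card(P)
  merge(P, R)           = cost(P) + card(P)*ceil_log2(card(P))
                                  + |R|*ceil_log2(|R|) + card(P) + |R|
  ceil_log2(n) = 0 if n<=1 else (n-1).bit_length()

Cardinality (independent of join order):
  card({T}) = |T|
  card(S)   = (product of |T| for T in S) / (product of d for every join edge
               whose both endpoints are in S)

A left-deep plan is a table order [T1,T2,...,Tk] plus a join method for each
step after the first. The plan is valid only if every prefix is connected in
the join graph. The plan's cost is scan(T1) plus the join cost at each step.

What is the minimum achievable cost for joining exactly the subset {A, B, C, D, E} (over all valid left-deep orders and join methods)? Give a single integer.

Selinger DP over subsets of {A,B,C,D,E}:
  {D}: scan cost=400, card=400
  {A}: scan cost=120, card=120
  {C}: scan cost=150, card=150
  {E}: scan cost=500, card=500
  {B}: scan cost=400, card=400
  {AD}: card=2400; try (A,hash)→2480, (D,merge)→5080, (A,merge)→5360, (A,nl_idx)→5600, (D,hash)→7440, (D,nl)→48120 …(+1); best=2480 via (A,hash)
  {CD}: card=30000; try (C,hash)→3200, (D,merge)→5500, (C,merge)→5750, (D,hash)→7500, (C,nl_idx)→33600, (D,nl)→60150 …(+1); best=3200 via (C,hash)
  {DE}: card=100000; try (D,hash)→8200, (E,merge)→9400, (D,merge)→9500, (E,hash)→9800, (E,nl_idx)→104000, (E,nl)→200400 …(+1); best=8200 via (D,hash)
  {BD}: card=400; try (D,hash)→8000, (B,hash)→8000, (D,merge)→8400, (B,merge)→8400, (D,nl)→160400, (B,nl)→160400; best=8000 via (D,hash)
  {AC}: card=3600; try (A,hash)→1980, (C,merge)→2430, (A,merge)→2460, (C,hash)→2640, (C,nl_idx)→4680, (A,nl_idx)→4800 …(+2); best=1980 via (A,hash)
  {AE}: card=6000; try (A,hash)→2680, (E,merge)→6080, (A,merge)→6460, (E,nl_idx)→7200, (E,hash)→9240, (A,nl_idx)→10000 …(+2); best=2680 via (A,hash)
  {AB}: card=9600; try (A,hash)→2480, (B,merge)→5080, (A,merge)→5360, (B,hash)→7440, (A,nl_idx)→12800, (B,nl)→48120 …(+1); best=2480 via (A,hash)
  {CE}: card=3000; try (C,hash)→3400, (E,nl_idx)→4500, (E,merge)→6500, (C,merge)→6850, (C,nl_idx)→7500, (E,hash)→9300 …(+2); best=3400 via (C,hash)
  {BC}: card=7500; try (C,hash)→3200, (B,merge)→5500, (C,merge)→5750, (B,hash)→7500, (C,nl_idx)→11100, (B,nl)→60150 …(+1); best=3200 via (C,hash)
  {BE}: card=4000; try (E,nl_idx)→8000, (B,hash)→8200, (E,merge)→9400, (B,merge)→9500, (E,hash)→9800, (E,nl)→200400 …(+1); best=8000 via (E,nl_idx)
  {ACD}: card=36000; try (C,hash)→7280, (D,hash)→12780, (A,hash)→34880, (C,merge)→35030, (D,merge)→52780, (C,nl_idx)→57680 …(+5); best=7280 via (C,hash)
  {ADE}: card=60000; try (E,hash)→13880, (D,hash)→15880, (E,merge)→38680, (E,nl_idx)→84080, (D,merge)→90680, (A,hash)→109880 …(+5); best=13880 via (E,hash)
  {ABD}: card=480; try (A,hash)→10080, (A,nl_idx)→11280, (B,hash)→12080, (A,merge)→12960, (D,hash)→19280, (B,merge)→37680 …(+4); best=10080 via (A,hash)
  {CDE}: card=300000; try (D,hash)→13600, (E,hash)→42200, (D,merge)→46400, (C,hash)→110600, (E,merge)→488200, (E,nl_idx)→573200 …(+5); best=13600 via (D,hash)
  {BCD}: card=3750; try (C,hash)→10800, (C,merge)→13350, (C,nl_idx)→14950, (D,hash)→17900, (B,hash)→40400, (C,nl)→68000 …(+4); best=10800 via (C,hash)
  {BDE}: card=2000; try (E,nl_idx)→13600, (E,merge)→17000, (E,hash)→17400, (D,hash)→19200, (D,merge)→64000, (B,hash)→115400 …(+4); best=13600 via (E,nl_idx)
  {ACE}: card=7200; try (A,hash)→8080, (C,hash)→11080, (E,hash)→14580, (A,nl_idx)→31600, (E,nl_idx)→41580, (A,merge)→43360 …(+6); best=8080 via (A,hash)
  {ABC}: card=36000; try (A,hash)→12380, (B,hash)→12780, (C,hash)→14480, (B,merge)→52780, (A,nl_idx)→91700, (A,merge)→109160 …(+5); best=12380 via (A,hash)
  {ABE}: card=9600; try (A,hash)→13680, (B,hash)→15880, (E,hash)→21080, (A,nl_idx)→45600, (A,merge)→60960, (B,merge)→90680 …(+5); best=13680 via (A,hash)
  {BCE}: card=3000; try (B,hash)→13600, (C,hash)→14400, (E,hash)→19700, (C,nl_idx)→43000, (B,merge)→46400, (C,merge)→61350 …(+5); best=13600 via (B,hash)
  {ACDE}: card=36000; try (D,hash)→22480, (E,hash)→52280, (C,hash)→76280, (D,merge)→112880, (A,hash)→315280, (E,nl_idx)→367280 …(+9); best=22480 via (D,hash)
  {ABCD}: card=900; try (C,hash)→12960, (C,nl_idx)→14820, (C,merge)→16230, (A,hash)→16230, (A,nl_idx)→37950, (B,hash)→50480 …(+8); best=12960 via (C,hash)
  {ABDE}: card=240; try (E,nl_idx)→14640, (A,hash)→17280, (E,hash)→19560, (E,merge)→19880, (A,nl_idx)→27840, (D,hash)→30480 …(+8); best=14640 via (E,nl_idx)
  {BCDE}: card=750; try (C,hash)→18000, (E,hash)→23550, (D,hash)→23800, (C,nl_idx)→30350, (C,merge)→38950, (E,nl_idx)→45300 …(+8); best=18000 via (C,hash)
  {ABCE}: card=1440; try (A,hash)→18280, (B,hash)→22480, (C,hash)→25680, (A,nl_idx)→36040, (A,merge)→53560, (E,hash)→57380 …(+9); best=18280 via (A,hash)
  {ABCDE}: card=18; try (C,nl_idx)→16578, (C,hash)→17280, (C,merge)→18150, (A,hash)→20430, (E,nl_idx)→21078, (E,hash)→22860 …(+12); best=16578 via (C,nl_idx)

16578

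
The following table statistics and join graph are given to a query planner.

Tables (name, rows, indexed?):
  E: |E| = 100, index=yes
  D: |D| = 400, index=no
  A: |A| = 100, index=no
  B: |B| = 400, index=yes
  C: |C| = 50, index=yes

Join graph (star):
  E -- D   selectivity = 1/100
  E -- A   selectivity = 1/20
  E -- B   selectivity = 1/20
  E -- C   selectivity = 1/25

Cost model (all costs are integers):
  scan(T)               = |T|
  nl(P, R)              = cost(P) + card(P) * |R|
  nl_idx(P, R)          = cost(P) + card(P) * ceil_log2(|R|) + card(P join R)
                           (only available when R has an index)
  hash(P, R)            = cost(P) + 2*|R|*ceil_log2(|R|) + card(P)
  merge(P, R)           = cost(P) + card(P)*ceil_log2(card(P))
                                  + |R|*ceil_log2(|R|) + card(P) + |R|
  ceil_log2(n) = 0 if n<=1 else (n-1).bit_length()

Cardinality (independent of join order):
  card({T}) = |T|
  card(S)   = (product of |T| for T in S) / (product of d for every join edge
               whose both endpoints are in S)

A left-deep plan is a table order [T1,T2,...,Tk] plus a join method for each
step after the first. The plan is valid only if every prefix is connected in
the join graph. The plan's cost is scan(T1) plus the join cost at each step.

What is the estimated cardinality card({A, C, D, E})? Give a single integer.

Tables in S: A(100), C(50), D(400), E(100)
Edges inside S: E-D(d=100), E-A(d=20), E-C(d=25)
numerator = 100 * 50 * 400 * 100 = 200000000
denominator = 100 * 20 * 25 = 50000
card(S) = 200000000 / 50000 = 4000

4000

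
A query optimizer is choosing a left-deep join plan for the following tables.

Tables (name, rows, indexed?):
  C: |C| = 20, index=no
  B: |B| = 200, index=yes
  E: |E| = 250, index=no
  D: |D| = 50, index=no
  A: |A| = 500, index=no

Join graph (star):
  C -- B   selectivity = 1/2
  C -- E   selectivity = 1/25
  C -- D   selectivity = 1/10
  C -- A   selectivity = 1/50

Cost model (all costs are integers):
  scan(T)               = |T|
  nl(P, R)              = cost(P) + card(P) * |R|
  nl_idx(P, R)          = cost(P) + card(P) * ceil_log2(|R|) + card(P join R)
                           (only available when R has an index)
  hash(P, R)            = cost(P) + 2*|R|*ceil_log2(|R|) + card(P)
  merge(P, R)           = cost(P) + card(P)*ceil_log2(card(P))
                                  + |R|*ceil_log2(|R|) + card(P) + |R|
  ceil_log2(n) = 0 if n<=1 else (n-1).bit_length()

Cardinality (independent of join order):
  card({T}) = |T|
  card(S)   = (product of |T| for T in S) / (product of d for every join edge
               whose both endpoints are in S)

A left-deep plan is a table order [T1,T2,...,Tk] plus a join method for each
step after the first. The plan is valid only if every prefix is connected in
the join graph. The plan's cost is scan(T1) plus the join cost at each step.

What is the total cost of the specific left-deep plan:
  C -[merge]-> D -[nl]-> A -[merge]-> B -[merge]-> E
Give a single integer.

1865540

step 1: scan C: cost=20, card=20
step 2: join D via merge
    card(P join D) = 20*50/(10) = 100
    cost = 20 + 20*5 + 50*6 + 20 + 50 = 490
step 3: join A via nl
    card(P join A) = 100*500/(50) = 1000
    cost = 490 + 100*500 = 50490
step 4: join B via merge
    card(P join B) = 1000*200/(2) = 100000
    cost = 50490 + 1000*10 + 200*8 + 1000 + 200 = 63290
step 5: join E via merge
    card(P join E) = 100000*250/(25) = 1000000
    cost = 63290 + 100000*17 + 250*8 + 100000 + 250 = 1865540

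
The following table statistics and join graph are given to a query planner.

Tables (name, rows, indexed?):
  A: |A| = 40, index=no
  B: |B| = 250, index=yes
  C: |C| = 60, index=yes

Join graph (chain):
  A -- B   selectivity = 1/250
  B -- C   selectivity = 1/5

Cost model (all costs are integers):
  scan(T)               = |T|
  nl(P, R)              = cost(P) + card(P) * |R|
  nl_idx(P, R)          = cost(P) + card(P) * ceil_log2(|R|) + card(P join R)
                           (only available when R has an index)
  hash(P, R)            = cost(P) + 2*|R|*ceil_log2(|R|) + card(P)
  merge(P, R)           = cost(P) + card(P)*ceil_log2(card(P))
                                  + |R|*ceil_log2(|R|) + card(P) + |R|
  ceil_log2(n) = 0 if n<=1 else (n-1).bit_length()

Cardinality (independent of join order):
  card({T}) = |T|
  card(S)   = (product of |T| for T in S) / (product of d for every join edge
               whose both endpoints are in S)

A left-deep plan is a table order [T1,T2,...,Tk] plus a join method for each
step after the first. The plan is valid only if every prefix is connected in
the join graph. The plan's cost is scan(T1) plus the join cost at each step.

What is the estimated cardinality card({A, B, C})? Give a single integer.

480

Tables in S: A(40), B(250), C(60)
Edges inside S: A-B(d=250), B-C(d=5)
numerator = 40 * 250 * 60 = 600000
denominator = 250 * 5 = 1250
card(S) = 600000 / 1250 = 480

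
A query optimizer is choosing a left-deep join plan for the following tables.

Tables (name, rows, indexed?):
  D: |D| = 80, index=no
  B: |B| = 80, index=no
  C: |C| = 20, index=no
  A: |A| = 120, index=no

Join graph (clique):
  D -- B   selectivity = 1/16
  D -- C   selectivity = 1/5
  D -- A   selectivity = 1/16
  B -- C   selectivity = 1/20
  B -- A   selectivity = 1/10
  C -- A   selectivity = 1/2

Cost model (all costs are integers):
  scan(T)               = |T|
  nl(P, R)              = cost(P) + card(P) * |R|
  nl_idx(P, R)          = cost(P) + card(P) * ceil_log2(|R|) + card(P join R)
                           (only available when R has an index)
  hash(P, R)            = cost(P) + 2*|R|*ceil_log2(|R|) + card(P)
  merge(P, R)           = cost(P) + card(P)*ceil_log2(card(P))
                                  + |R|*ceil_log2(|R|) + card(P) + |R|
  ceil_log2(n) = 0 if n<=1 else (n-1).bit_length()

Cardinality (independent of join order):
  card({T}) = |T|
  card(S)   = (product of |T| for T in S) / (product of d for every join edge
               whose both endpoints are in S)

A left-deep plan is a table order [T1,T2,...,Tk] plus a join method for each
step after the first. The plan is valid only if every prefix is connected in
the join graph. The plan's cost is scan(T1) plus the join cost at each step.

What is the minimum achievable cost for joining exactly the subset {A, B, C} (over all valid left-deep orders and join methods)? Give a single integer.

1960

Selinger DP over subsets of {A,B,C}:
  {B}: scan cost=80, card=80
  {C}: scan cost=20, card=20
  {A}: scan cost=120, card=120
  {BC}: card=80; try (C,hash)→360, (B,merge)→780, (C,merge)→840, (B,hash)→1160, (B,nl)→1620, (C,nl)→1680; best=360 via (C,hash)
  {AB}: card=960; try (B,hash)→1360, (A,merge)→1680, (B,merge)→1720, (A,hash)→1840, (A,nl)→9680, (B,nl)→9720; best=1360 via (B,hash)
  {AC}: card=1200; try (C,hash)→440, (A,merge)→1100, (C,merge)→1200, (A,hash)→1720, (A,nl)→2420, (C,nl)→2520; best=440 via (C,hash)
  {ABC}: card=480; try (A,merge)→1960, (A,hash)→2120, (C,hash)→2520, (B,hash)→2760, (A,nl)→9960, (C,merge)→12040 …(+3); best=1960 via (A,merge)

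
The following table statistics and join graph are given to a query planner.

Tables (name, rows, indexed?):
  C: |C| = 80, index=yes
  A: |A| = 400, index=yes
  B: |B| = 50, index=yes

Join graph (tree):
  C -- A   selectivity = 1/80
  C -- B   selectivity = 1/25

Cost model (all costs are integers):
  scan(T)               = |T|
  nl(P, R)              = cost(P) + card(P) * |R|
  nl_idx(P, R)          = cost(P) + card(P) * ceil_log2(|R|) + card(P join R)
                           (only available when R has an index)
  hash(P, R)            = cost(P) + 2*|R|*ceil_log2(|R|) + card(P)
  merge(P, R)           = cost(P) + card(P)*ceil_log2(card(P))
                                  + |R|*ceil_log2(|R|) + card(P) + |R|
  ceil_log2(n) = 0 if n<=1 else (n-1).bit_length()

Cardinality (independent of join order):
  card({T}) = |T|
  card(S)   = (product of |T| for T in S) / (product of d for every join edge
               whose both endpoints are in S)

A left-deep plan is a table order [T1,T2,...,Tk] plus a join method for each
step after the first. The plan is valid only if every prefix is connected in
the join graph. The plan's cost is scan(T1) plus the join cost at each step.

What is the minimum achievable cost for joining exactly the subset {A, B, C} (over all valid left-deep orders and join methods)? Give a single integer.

2200

Selinger DP over subsets of {A,B,C}:
  {C}: scan cost=80, card=80
  {A}: scan cost=400, card=400
  {B}: scan cost=50, card=50
  {AC}: card=400; try (A,nl_idx)→1200, (C,hash)→1920, (C,nl_idx)→3600, (A,merge)→4720, (C,merge)→5040, (A,hash)→7360 …(+2); best=1200 via (A,nl_idx)
  {BC}: card=160; try (C,nl_idx)→560, (B,nl_idx)→720, (B,hash)→760, (C,merge)→1040, (B,merge)→1070, (C,hash)→1220 …(+2); best=560 via (C,nl_idx)
  {ABC}: card=800; try (B,hash)→2200, (A,nl_idx)→2800, (B,nl_idx)→4400, (B,merge)→5550, (A,merge)→6000, (A,hash)→7920 …(+2); best=2200 via (B,hash)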